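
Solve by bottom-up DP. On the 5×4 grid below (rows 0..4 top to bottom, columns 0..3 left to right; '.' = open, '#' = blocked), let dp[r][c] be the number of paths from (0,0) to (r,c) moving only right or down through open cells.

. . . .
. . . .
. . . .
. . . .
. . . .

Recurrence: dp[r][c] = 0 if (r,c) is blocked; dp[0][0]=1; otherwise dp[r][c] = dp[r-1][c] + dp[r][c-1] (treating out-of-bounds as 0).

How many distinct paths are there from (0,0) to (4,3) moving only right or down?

r\c   0   1   2   3
  0   1   1   1   1
  1   1   2   3   4
  2   1   3   6  10
  3   1   4  10  20
  4   1   5  15  35

35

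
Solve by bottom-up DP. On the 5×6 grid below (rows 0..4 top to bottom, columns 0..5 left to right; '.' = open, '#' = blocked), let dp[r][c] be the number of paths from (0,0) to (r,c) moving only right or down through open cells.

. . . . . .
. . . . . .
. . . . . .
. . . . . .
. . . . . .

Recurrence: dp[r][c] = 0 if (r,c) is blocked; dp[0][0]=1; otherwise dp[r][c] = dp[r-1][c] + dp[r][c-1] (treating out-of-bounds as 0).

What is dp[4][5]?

126

r\c   0   1   2   3   4   5
  0   1   1   1   1   1   1
  1   1   2   3   4   5   6
  2   1   3   6  10  15  21
  3   1   4  10  20  35  56
  4   1   5  15  35  70 126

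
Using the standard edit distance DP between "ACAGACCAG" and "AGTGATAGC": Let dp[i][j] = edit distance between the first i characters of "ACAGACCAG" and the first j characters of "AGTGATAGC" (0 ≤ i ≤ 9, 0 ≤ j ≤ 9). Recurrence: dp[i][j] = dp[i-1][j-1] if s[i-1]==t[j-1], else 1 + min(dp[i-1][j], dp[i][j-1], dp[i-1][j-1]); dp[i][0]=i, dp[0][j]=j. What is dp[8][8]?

5

   ''  A  G  T  G  A  T  A  G  C
''  0  1  2  3  4  5  6  7  8  9
 A  1  0  1  2  3  4  5  6  7  8
 C  2  1  1  2  3  4  5  6  7  7
 A  3  2  2  2  3  3  4  5  6  7
 G  4  3  2  3  2  3  4  5  5  6
 A  5  4  3  3  3  2  3  4  5  6
 C  6  5  4  4  4  3  3  4  5  5
 C  7  6  5  5  5  4  4  4  5  5
 A  8  7  6  6  6  5  5  4  5  6
 G  9  8  7  7  6  6  6  5  4  5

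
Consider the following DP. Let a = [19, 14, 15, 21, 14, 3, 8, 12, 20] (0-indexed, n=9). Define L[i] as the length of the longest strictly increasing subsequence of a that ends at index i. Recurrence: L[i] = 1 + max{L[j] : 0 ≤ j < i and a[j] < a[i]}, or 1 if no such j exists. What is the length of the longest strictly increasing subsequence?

   i    0    1    2    3    4    5    6    7    8
a[i]   19   14   15   21   14    3    8   12   20
L[i]    1    1    2    3    1    1    2    3    4

4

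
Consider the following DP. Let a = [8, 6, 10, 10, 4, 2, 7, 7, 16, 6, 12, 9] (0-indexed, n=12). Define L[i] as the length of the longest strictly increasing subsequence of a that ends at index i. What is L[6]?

   i    0    1    2    3    4    5    6    7    8    9   10   11
a[i]    8    6   10   10    4    2    7    7   16    6   12    9
L[i]    1    1    2    2    1    1    2    2    3    2    3    3

2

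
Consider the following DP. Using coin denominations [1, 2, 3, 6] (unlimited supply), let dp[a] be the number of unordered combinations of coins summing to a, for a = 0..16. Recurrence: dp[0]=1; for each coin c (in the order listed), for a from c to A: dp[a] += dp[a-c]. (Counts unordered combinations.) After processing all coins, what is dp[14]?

36

after  coin     0     1     2     3     4     5     6     7     8     9    10    11    12    13    14    15    16
          1     1     1     1     1     1     1     1     1     1     1     1     1     1     1     1     1     1
          2     1     1     2     2     3     3     4     4     5     5     6     6     7     7     8     8     9
          3     1     1     2     3     4     5     7     8    10    12    14    16    19    21    24    27    30
          6     1     1     2     3     4     5     8     9    12    15    18    21    27    30    36    42    48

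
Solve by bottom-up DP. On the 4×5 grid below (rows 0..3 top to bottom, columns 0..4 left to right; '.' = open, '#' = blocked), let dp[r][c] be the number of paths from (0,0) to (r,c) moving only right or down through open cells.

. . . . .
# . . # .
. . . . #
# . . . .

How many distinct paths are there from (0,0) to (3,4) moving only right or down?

7

r\c   0   1   2   3   4
  0   1   1   1   1   1
  1   0   1   2   0   1
  2   0   1   3   3   0
  3   0   1   4   7   7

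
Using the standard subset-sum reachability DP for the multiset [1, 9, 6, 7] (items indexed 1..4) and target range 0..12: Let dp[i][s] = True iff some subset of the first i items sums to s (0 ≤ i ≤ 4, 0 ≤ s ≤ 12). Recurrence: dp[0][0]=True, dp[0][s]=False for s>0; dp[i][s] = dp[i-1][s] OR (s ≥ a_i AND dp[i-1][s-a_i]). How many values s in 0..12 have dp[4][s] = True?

7

i\s   0   1   2   3   4   5   6   7   8   9  10  11  12
  0   T   F   F   F   F   F   F   F   F   F   F   F   F
  1   T   T   F   F   F   F   F   F   F   F   F   F   F
  2   T   T   F   F   F   F   F   F   F   T   T   F   F
  3   T   T   F   F   F   F   T   T   F   T   T   F   F
  4   T   T   F   F   F   F   T   T   T   T   T   F   F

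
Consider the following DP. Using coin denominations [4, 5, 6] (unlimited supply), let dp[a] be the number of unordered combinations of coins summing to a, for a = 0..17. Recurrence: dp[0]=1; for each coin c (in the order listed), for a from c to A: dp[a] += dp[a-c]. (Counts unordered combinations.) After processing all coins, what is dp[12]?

after  coin     0     1     2     3     4     5     6     7     8     9    10    11    12    13    14    15    16    17
          4     1     0     0     0     1     0     0     0     1     0     0     0     1     0     0     0     1     0
          5     1     0     0     0     1     1     0     0     1     1     1     0     1     1     1     1     1     1
          6     1     0     0     0     1     1     1     0     1     1     2     1     2     1     2     2     3     2

2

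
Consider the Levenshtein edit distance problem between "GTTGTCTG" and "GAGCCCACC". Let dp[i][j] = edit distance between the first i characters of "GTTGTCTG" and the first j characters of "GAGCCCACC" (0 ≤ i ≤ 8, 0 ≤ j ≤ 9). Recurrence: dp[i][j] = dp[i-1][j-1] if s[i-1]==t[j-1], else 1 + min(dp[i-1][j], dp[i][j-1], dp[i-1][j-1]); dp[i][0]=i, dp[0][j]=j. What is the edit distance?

7

   ''  G  A  G  C  C  C  A  C  C
''  0  1  2  3  4  5  6  7  8  9
 G  1  0  1  2  3  4  5  6  7  8
 T  2  1  1  2  3  4  5  6  7  8
 T  3  2  2  2  3  4  5  6  7  8
 G  4  3  3  2  3  4  5  6  7  8
 T  5  4  4  3  3  4  5  6  7  8
 C  6  5  5  4  3  3  4  5  6  7
 T  7  6  6  5  4  4  4  5  6  7
 G  8  7  7  6  5  5  5  5  6  7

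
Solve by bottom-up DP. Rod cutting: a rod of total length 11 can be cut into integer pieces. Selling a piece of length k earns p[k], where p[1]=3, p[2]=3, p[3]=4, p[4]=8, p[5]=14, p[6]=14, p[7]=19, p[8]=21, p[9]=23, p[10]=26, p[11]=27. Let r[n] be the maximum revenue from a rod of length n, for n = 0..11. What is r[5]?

15

   n    0    1    2    3    4    5    6    7    8    9   10   11
r[n]    0    3    6    9   12   15   18   21   24   27   30   33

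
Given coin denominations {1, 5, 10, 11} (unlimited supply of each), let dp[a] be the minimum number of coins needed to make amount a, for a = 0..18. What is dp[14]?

4

 a  0  1  2  3  4  5  6  7  8  9 10 11 12 13 14 15 16 17 18
dp  0  1  2  3  4  1  2  3  4  5  1  1  2  3  4  2  2  3  4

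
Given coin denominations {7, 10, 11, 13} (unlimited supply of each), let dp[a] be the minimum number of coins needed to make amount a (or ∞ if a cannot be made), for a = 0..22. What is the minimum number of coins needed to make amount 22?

 a  0  1  2  3  4  5  6  7  8  9 10 11 12 13 14 15 16 17 18 19 20 21 22
dp  0  -  -  -  -  -  -  1  -  -  1  1  -  1  2  -  -  2  2  -  2  2  2
(- denotes ∞ / unreachable)

2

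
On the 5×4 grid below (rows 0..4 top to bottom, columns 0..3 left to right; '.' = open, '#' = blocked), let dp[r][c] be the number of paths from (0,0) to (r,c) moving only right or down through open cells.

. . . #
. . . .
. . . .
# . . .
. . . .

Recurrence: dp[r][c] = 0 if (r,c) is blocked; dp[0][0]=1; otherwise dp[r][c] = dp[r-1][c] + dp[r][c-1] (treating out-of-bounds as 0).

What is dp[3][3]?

18

r\c   0   1   2   3
  0   1   1   1   0
  1   1   2   3   3
  2   1   3   6   9
  3   0   3   9  18
  4   0   3  12  30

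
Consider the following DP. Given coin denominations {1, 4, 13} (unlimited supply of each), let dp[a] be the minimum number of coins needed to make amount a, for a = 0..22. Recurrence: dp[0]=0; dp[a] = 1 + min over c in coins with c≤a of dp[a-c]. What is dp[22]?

4

 a  0  1  2  3  4  5  6  7  8  9 10 11 12 13 14 15 16 17 18 19 20 21 22
dp  0  1  2  3  1  2  3  4  2  3  4  5  3  1  2  3  4  2  3  4  5  3  4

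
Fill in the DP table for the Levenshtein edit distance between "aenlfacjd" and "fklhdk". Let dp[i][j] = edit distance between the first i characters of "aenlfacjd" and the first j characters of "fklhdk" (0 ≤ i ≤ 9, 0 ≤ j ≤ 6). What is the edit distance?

8

   ''  f  k  l  h  d  k
''  0  1  2  3  4  5  6
 a  1  1  2  3  4  5  6
 e  2  2  2  3  4  5  6
 n  3  3  3  3  4  5  6
 l  4  4  4  3  4  5  6
 f  5  4  5  4  4  5  6
 a  6  5  5  5  5  5  6
 c  7  6  6  6  6  6  6
 j  8  7  7  7  7  7  7
 d  9  8  8  8  8  7  8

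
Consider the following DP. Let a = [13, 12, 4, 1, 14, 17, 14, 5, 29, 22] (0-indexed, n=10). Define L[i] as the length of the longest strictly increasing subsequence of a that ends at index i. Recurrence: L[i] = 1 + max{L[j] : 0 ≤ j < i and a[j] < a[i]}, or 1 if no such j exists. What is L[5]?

3

   i    0    1    2    3    4    5    6    7    8    9
a[i]   13   12    4    1   14   17   14    5   29   22
L[i]    1    1    1    1    2    3    2    2    4    4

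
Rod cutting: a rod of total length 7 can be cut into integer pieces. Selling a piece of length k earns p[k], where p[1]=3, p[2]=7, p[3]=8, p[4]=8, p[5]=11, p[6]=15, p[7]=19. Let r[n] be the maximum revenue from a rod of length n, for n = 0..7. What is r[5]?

17

   n    0    1    2    3    4    5    6    7
r[n]    0    3    7   10   14   17   21   24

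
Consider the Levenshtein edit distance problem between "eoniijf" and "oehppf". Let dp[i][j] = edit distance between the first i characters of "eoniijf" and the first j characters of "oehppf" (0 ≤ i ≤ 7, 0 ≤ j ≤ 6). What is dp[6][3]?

5

   ''  o  e  h  p  p  f
''  0  1  2  3  4  5  6
 e  1  1  1  2  3  4  5
 o  2  1  2  2  3  4  5
 n  3  2  2  3  3  4  5
 i  4  3  3  3  4  4  5
 i  5  4  4  4  4  5  5
 j  6  5  5  5  5  5  6
 f  7  6  6  6  6  6  5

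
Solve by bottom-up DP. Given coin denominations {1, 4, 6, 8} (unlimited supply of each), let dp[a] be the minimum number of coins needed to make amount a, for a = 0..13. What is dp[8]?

1

 a  0  1  2  3  4  5  6  7  8  9 10 11 12 13
dp  0  1  2  3  1  2  1  2  1  2  2  3  2  3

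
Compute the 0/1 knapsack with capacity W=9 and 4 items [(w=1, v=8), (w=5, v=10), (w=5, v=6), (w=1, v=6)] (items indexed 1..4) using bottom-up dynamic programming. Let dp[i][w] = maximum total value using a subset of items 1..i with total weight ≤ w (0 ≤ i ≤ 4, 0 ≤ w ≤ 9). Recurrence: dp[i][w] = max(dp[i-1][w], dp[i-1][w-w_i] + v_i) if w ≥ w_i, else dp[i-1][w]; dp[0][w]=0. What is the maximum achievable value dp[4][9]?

24

i\w   0   1   2   3   4   5   6   7   8   9
  0   0   0   0   0   0   0   0   0   0   0
  1   0   8   8   8   8   8   8   8   8   8
  2   0   8   8   8   8  10  18  18  18  18
  3   0   8   8   8   8  10  18  18  18  18
  4   0   8  14  14  14  14  18  24  24  24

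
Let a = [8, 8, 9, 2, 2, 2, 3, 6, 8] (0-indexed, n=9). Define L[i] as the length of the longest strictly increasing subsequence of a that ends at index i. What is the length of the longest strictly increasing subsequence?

4

   i    0    1    2    3    4    5    6    7    8
a[i]    8    8    9    2    2    2    3    6    8
L[i]    1    1    2    1    1    1    2    3    4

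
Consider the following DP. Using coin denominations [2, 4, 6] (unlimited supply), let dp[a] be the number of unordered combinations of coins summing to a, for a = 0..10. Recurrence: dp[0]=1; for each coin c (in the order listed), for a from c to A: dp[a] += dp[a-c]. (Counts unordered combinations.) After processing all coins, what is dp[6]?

3

after  coin     0     1     2     3     4     5     6     7     8     9    10
          2     1     0     1     0     1     0     1     0     1     0     1
          4     1     0     1     0     2     0     2     0     3     0     3
          6     1     0     1     0     2     0     3     0     4     0     5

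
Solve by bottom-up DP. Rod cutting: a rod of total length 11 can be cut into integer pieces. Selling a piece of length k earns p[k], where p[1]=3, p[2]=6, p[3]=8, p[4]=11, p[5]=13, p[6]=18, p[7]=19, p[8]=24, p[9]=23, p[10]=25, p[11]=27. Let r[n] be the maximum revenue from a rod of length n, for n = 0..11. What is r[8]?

24

   n    0    1    2    3    4    5    6    7    8    9   10   11
r[n]    0    3    6    9   12   15   18   21   24   27   30   33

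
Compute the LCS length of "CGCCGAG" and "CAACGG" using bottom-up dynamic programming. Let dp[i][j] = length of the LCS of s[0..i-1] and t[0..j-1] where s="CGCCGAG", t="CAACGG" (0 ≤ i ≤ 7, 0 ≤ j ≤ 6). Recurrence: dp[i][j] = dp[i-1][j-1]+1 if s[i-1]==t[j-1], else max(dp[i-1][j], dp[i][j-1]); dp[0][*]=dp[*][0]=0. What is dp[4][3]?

1

   ''  C  A  A  C  G  G
''  0  0  0  0  0  0  0
 C  0  1  1  1  1  1  1
 G  0  1  1  1  1  2  2
 C  0  1  1  1  2  2  2
 C  0  1  1  1  2  2  2
 G  0  1  1  1  2  3  3
 A  0  1  2  2  2  3  3
 G  0  1  2  2  2  3  4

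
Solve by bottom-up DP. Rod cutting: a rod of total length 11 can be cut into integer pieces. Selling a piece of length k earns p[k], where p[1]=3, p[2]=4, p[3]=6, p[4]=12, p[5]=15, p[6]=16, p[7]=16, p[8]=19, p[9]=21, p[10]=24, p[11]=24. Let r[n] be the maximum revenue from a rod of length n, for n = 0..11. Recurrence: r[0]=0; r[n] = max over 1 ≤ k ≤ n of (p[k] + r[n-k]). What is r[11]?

   n    0    1    2    3    4    5    6    7    8    9   10   11
r[n]    0    3    6    9   12   15   18   21   24   27   30   33

33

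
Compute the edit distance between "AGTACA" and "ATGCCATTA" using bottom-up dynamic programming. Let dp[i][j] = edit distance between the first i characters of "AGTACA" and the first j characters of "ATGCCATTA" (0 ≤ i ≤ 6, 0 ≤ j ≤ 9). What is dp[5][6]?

4

   ''  A  T  G  C  C  A  T  T  A
''  0  1  2  3  4  5  6  7  8  9
 A  1  0  1  2  3  4  5  6  7  8
 G  2  1  1  1  2  3  4  5  6  7
 T  3  2  1  2  2  3  4  4  5  6
 A  4  3  2  2  3  3  3  4  5  5
 C  5  4  3  3  2  3  4  4  5  6
 A  6  5  4  4  3  3  3  4  5  5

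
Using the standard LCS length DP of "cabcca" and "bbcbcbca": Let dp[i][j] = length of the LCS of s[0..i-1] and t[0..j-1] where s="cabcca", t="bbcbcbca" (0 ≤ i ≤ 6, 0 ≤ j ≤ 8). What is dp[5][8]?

4

   ''  b  b  c  b  c  b  c  a
''  0  0  0  0  0  0  0  0  0
 c  0  0  0  1  1  1  1  1  1
 a  0  0  0  1  1  1  1  1  2
 b  0  1  1  1  2  2  2  2  2
 c  0  1  1  2  2  3  3  3  3
 c  0  1  1  2  2  3  3  4  4
 a  0  1  1  2  2  3  3  4  5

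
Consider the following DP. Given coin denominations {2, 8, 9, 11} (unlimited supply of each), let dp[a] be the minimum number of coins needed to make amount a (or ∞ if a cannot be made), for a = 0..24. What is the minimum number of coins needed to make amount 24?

3

 a  0  1  2  3  4  5  6  7  8  9 10 11 12 13 14 15 16 17 18 19 20 21 22 23 24
dp  0  -  1  -  2  -  3  -  1  1  2  1  3  2  4  3  2  2  2  2  2  3  2  4  3
(- denotes ∞ / unreachable)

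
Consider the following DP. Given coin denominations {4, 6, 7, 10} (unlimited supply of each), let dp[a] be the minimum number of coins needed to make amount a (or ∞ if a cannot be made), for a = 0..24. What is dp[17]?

2

 a  0  1  2  3  4  5  6  7  8  9 10 11 12 13 14 15 16 17 18 19 20 21 22 23 24
dp  0  -  -  -  1  -  1  1  2  -  1  2  2  2  2  3  2  2  3  3  2  3  3  3  3
(- denotes ∞ / unreachable)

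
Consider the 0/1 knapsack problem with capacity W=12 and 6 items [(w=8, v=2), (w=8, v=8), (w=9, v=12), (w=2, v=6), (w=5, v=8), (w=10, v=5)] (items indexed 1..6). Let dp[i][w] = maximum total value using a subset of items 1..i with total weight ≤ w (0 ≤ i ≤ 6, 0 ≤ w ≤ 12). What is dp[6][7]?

14

i\w   0   1   2   3   4   5   6   7   8   9  10  11  12
  0   0   0   0   0   0   0   0   0   0   0   0   0   0
  1   0   0   0   0   0   0   0   0   2   2   2   2   2
  2   0   0   0   0   0   0   0   0   8   8   8   8   8
  3   0   0   0   0   0   0   0   0   8  12  12  12  12
  4   0   0   6   6   6   6   6   6   8  12  14  18  18
  5   0   0   6   6   6   8   8  14  14  14  14  18  18
  6   0   0   6   6   6   8   8  14  14  14  14  18  18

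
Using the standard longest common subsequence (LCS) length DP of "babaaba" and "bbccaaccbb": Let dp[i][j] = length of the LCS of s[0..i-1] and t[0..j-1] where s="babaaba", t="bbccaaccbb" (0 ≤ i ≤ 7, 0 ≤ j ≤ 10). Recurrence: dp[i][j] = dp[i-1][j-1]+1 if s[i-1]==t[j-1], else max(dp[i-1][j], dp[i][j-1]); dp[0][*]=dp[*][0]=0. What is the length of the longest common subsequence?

5

   ''  b  b  c  c  a  a  c  c  b  b
''  0  0  0  0  0  0  0  0  0  0  0
 b  0  1  1  1  1  1  1  1  1  1  1
 a  0  1  1  1  1  2  2  2  2  2  2
 b  0  1  2  2  2  2  2  2  2  3  3
 a  0  1  2  2  2  3  3  3  3  3  3
 a  0  1  2  2  2  3  4  4  4  4  4
 b  0  1  2  2  2  3  4  4  4  5  5
 a  0  1  2  2  2  3  4  4  4  5  5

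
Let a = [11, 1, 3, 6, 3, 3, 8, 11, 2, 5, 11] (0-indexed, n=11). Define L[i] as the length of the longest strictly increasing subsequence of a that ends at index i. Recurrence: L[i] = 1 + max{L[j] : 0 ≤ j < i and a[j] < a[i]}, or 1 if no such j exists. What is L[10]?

5

   i    0    1    2    3    4    5    6    7    8    9   10
a[i]   11    1    3    6    3    3    8   11    2    5   11
L[i]    1    1    2    3    2    2    4    5    2    3    5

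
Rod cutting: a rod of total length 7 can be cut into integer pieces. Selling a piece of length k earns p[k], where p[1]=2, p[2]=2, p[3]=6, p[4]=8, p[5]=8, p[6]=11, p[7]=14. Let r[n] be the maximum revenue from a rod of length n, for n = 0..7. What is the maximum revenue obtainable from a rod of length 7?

   n    0    1    2    3    4    5    6    7
r[n]    0    2    4    6    8   10   12   14

14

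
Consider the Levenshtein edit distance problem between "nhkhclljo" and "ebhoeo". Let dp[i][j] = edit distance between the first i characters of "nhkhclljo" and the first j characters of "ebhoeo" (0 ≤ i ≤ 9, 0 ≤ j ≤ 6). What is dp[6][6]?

6

   ''  e  b  h  o  e  o
''  0  1  2  3  4  5  6
 n  1  1  2  3  4  5  6
 h  2  2  2  2  3  4  5
 k  3  3  3  3  3  4  5
 h  4  4  4  3  4  4  5
 c  5  5  5  4  4  5  5
 l  6  6  6  5  5  5  6
 l  7  7  7  6  6  6  6
 j  8  8  8  7  7  7  7
 o  9  9  9  8  7  8  7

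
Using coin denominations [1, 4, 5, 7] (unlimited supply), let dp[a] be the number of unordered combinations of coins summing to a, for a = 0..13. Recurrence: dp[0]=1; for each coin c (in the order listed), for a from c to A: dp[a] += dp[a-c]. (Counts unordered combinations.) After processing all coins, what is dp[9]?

after  coin     0     1     2     3     4     5     6     7     8     9    10    11    12    13
          1     1     1     1     1     1     1     1     1     1     1     1     1     1     1
          4     1     1     1     1     2     2     2     2     3     3     3     3     4     4
          5     1     1     1     1     2     3     3     3     4     5     6     6     7     8
          7     1     1     1     1     2     3     3     4     5     6     7     8    10    11

6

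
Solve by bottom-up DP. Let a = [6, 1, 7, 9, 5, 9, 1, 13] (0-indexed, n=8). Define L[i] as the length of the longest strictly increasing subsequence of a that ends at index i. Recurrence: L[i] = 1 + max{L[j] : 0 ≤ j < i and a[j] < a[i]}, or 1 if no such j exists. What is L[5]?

3

   i    0    1    2    3    4    5    6    7
a[i]    6    1    7    9    5    9    1   13
L[i]    1    1    2    3    2    3    1    4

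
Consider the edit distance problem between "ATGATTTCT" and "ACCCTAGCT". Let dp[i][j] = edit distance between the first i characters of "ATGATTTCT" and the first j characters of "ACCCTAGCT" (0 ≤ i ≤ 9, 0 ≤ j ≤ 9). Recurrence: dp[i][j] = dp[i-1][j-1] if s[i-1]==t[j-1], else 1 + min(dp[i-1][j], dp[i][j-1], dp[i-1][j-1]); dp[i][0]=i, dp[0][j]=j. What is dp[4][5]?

   ''  A  C  C  C  T  A  G  C  T
''  0  1  2  3  4  5  6  7  8  9
 A  1  0  1  2  3  4  5  6  7  8
 T  2  1  1  2  3  3  4  5  6  7
 G  3  2  2  2  3  4  4  4  5  6
 A  4  3  3  3  3  4  4  5  5  6
 T  5  4  4  4  4  3  4  5  6  5
 T  6  5  5  5  5  4  4  5  6  6
 T  7  6  6  6  6  5  5  5  6  6
 C  8  7  6  6  6  6  6  6  5  6
 T  9  8  7  7  7  6  7  7  6  5

4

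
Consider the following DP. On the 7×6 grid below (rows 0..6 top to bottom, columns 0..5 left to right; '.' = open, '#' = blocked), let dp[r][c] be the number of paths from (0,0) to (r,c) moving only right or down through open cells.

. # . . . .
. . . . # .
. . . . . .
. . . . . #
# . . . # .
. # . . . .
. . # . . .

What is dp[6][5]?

84

r\c   0   1   2   3   4   5
  0   1   0   0   0   0   0
  1   1   1   1   1   0   0
  2   1   2   3   4   4   4
  3   1   3   6  10  14   0
  4   0   3   9  19   0   0
  5   0   0   9  28  28  28
  6   0   0   0  28  56  84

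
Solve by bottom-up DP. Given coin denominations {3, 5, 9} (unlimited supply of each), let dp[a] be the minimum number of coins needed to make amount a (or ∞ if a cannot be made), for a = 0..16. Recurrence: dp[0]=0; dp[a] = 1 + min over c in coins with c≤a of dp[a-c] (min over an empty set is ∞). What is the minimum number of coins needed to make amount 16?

 a  0  1  2  3  4  5  6  7  8  9 10 11 12 13 14 15 16
dp  0  -  -  1  -  1  2  -  2  1  2  3  2  3  2  3  4
(- denotes ∞ / unreachable)

4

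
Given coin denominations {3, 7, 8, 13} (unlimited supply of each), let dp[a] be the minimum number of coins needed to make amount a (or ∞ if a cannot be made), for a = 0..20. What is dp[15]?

2

 a  0  1  2  3  4  5  6  7  8  9 10 11 12 13 14 15 16 17 18 19 20
dp  0  -  -  1  -  -  2  1  1  3  2  2  4  1  2  2  2  3  3  3  2
(- denotes ∞ / unreachable)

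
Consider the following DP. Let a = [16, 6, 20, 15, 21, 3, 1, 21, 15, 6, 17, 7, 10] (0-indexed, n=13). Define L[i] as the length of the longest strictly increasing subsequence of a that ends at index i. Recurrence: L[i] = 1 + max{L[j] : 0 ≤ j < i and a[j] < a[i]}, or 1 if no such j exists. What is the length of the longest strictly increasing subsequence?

4

   i    0    1    2    3    4    5    6    7    8    9   10   11   12
a[i]   16    6   20   15   21    3    1   21   15    6   17    7   10
L[i]    1    1    2    2    3    1    1    3    2    2    3    3    4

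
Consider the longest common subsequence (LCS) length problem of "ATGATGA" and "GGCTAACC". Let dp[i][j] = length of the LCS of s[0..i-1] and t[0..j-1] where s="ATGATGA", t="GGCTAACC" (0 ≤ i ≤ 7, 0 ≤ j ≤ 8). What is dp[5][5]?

2

   ''  G  G  C  T  A  A  C  C
''  0  0  0  0  0  0  0  0  0
 A  0  0  0  0  0  1  1  1  1
 T  0  0  0  0  1  1  1  1  1
 G  0  1  1  1  1  1  1  1  1
 A  0  1  1  1  1  2  2  2  2
 T  0  1  1  1  2  2  2  2  2
 G  0  1  2  2  2  2  2  2  2
 A  0  1  2  2  2  3  3  3  3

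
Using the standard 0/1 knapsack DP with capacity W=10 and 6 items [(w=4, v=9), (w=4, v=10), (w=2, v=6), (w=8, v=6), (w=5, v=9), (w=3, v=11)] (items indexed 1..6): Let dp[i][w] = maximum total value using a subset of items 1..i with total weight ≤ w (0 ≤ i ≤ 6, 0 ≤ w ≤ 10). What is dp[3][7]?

i\w   0   1   2   3   4   5   6   7   8   9  10
  0   0   0   0   0   0   0   0   0   0   0   0
  1   0   0   0   0   9   9   9   9   9   9   9
  2   0   0   0   0  10  10  10  10  19  19  19
  3   0   0   6   6  10  10  16  16  19  19  25
  4   0   0   6   6  10  10  16  16  19  19  25
  5   0   0   6   6  10  10  16  16  19  19  25
  6   0   0   6  11  11  17  17  21  21  27  27

16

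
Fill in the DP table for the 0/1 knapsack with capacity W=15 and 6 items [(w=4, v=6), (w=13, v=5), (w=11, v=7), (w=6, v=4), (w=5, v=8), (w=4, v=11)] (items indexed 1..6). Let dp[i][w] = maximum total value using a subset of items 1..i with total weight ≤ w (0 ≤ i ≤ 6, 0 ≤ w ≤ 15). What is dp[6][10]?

i\w   0   1   2   3   4   5   6   7   8   9  10  11  12  13  14  15
  0   0   0   0   0   0   0   0   0   0   0   0   0   0   0   0   0
  1   0   0   0   0   6   6   6   6   6   6   6   6   6   6   6   6
  2   0   0   0   0   6   6   6   6   6   6   6   6   6   6   6   6
  3   0   0   0   0   6   6   6   6   6   6   6   7   7   7   7  13
  4   0   0   0   0   6   6   6   6   6   6  10  10  10  10  10  13
  5   0   0   0   0   6   8   8   8   8  14  14  14  14  14  14  18
  6   0   0   0   0  11  11  11  11  17  19  19  19  19  25  25  25

19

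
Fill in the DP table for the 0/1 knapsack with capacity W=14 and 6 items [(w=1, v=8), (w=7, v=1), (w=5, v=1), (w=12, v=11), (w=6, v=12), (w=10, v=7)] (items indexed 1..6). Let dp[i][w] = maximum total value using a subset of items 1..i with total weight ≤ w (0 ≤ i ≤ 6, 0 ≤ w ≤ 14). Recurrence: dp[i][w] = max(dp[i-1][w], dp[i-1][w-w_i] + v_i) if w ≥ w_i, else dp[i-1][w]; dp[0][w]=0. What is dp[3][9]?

i\w   0   1   2   3   4   5   6   7   8   9  10  11  12  13  14
  0   0   0   0   0   0   0   0   0   0   0   0   0   0   0   0
  1   0   8   8   8   8   8   8   8   8   8   8   8   8   8   8
  2   0   8   8   8   8   8   8   8   9   9   9   9   9   9   9
  3   0   8   8   8   8   8   9   9   9   9   9   9   9  10  10
  4   0   8   8   8   8   8   9   9   9   9   9   9  11  19  19
  5   0   8   8   8   8   8  12  20  20  20  20  20  21  21  21
  6   0   8   8   8   8   8  12  20  20  20  20  20  21  21  21

9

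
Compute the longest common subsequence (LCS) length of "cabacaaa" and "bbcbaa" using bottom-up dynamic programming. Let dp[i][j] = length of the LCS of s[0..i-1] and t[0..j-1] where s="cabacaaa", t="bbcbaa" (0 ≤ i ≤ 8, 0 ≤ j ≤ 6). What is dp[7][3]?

   ''  b  b  c  b  a  a
''  0  0  0  0  0  0  0
 c  0  0  0  1  1  1  1
 a  0  0  0  1  1  2  2
 b  0  1  1  1  2  2  2
 a  0  1  1  1  2  3  3
 c  0  1  1  2  2  3  3
 a  0  1  1  2  2  3  4
 a  0  1  1  2  2  3  4
 a  0  1  1  2  2  3  4

2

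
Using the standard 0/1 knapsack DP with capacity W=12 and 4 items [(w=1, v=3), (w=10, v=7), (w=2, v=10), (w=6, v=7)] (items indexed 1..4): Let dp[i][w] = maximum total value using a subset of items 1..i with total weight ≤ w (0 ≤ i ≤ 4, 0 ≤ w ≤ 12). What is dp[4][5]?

13

i\w   0   1   2   3   4   5   6   7   8   9  10  11  12
  0   0   0   0   0   0   0   0   0   0   0   0   0   0
  1   0   3   3   3   3   3   3   3   3   3   3   3   3
  2   0   3   3   3   3   3   3   3   3   3   7  10  10
  3   0   3  10  13  13  13  13  13  13  13  13  13  17
  4   0   3  10  13  13  13  13  13  17  20  20  20  20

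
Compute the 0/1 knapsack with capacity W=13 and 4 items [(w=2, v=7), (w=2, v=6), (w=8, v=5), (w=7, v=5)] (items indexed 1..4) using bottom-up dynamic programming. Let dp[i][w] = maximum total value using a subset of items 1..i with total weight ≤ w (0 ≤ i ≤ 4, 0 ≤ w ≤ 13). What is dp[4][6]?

i\w   0   1   2   3   4   5   6   7   8   9  10  11  12  13
  0   0   0   0   0   0   0   0   0   0   0   0   0   0   0
  1   0   0   7   7   7   7   7   7   7   7   7   7   7   7
  2   0   0   7   7  13  13  13  13  13  13  13  13  13  13
  3   0   0   7   7  13  13  13  13  13  13  13  13  18  18
  4   0   0   7   7  13  13  13  13  13  13  13  18  18  18

13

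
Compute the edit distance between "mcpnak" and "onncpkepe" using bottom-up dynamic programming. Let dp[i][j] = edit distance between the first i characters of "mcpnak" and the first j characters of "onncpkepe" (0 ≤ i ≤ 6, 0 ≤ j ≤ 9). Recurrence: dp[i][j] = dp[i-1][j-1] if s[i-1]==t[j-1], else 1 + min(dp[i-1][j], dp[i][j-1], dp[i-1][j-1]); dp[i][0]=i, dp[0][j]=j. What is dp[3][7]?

   ''  o  n  n  c  p  k  e  p  e
''  0  1  2  3  4  5  6  7  8  9
 m  1  1  2  3  4  5  6  7  8  9
 c  2  2  2  3  3  4  5  6  7  8
 p  3  3  3  3  4  3  4  5  6  7
 n  4  4  3  3  4  4  4  5  6  7
 a  5  5  4  4  4  5  5  5  6  7
 k  6  6  5  5  5  5  5  6  6  7

5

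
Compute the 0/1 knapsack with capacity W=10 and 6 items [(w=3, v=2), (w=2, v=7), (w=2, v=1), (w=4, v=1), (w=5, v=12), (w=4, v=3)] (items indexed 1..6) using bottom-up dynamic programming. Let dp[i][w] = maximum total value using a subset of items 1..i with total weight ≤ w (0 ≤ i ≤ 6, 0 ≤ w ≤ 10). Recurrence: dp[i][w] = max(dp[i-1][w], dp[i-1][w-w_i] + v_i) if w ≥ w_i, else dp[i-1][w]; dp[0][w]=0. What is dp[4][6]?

i\w   0   1   2   3   4   5   6   7   8   9  10
  0   0   0   0   0   0   0   0   0   0   0   0
  1   0   0   0   2   2   2   2   2   2   2   2
  2   0   0   7   7   7   9   9   9   9   9   9
  3   0   0   7   7   8   9   9  10  10  10  10
  4   0   0   7   7   8   9   9  10  10  10  10
  5   0   0   7   7   8  12  12  19  19  20  21
  6   0   0   7   7   8  12  12  19  19  20  21

9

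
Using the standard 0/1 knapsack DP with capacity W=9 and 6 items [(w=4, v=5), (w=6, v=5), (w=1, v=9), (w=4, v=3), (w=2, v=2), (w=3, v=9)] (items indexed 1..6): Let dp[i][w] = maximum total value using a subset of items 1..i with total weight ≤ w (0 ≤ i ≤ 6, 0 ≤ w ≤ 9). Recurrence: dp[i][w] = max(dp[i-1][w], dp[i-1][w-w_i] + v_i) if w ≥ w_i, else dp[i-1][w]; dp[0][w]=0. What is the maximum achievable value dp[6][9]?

23

i\w   0   1   2   3   4   5   6   7   8   9
  0   0   0   0   0   0   0   0   0   0   0
  1   0   0   0   0   5   5   5   5   5   5
  2   0   0   0   0   5   5   5   5   5   5
  3   0   9   9   9   9  14  14  14  14  14
  4   0   9   9   9   9  14  14  14  14  17
  5   0   9   9  11  11  14  14  16  16  17
  6   0   9   9  11  18  18  20  20  23  23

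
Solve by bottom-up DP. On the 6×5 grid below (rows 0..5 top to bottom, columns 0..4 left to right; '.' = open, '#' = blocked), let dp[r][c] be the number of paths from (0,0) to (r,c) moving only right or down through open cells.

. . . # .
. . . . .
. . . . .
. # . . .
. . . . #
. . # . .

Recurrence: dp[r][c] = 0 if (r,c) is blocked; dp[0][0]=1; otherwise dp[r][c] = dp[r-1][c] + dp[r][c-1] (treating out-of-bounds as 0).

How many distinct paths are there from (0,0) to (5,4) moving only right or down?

r\c   0   1   2   3   4
  0   1   1   1   0   0
  1   1   2   3   3   3
  2   1   3   6   9  12
  3   1   0   6  15  27
  4   1   1   7  22   0
  5   1   2   0  22  22

22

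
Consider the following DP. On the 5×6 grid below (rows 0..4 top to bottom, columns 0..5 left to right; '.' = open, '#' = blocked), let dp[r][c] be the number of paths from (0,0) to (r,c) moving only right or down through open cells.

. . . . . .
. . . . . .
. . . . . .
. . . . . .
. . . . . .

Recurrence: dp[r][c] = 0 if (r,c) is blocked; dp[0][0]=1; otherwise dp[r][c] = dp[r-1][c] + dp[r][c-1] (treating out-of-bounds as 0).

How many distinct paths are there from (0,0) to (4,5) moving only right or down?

126

r\c   0   1   2   3   4   5
  0   1   1   1   1   1   1
  1   1   2   3   4   5   6
  2   1   3   6  10  15  21
  3   1   4  10  20  35  56
  4   1   5  15  35  70 126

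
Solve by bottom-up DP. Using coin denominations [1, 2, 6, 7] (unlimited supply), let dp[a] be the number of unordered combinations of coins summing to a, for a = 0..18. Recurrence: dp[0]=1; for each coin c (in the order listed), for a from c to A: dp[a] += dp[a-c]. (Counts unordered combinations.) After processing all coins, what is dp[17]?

29

after  coin     0     1     2     3     4     5     6     7     8     9    10    11    12    13    14    15    16    17    18
          1     1     1     1     1     1     1     1     1     1     1     1     1     1     1     1     1     1     1     1
          2     1     1     2     2     3     3     4     4     5     5     6     6     7     7     8     8     9     9    10
          6     1     1     2     2     3     3     5     5     7     7     9     9    12    12    15    15    18    18    22
          7     1     1     2     2     3     3     5     6     8     9    11    12    15    17    21    23    27    29    34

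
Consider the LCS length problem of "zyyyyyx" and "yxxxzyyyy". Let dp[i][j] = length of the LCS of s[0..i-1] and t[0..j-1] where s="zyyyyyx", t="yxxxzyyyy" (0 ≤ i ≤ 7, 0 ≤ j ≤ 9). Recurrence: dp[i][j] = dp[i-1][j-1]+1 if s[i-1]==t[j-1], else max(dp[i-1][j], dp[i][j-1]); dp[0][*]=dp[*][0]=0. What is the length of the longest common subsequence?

5

   ''  y  x  x  x  z  y  y  y  y
''  0  0  0  0  0  0  0  0  0  0
 z  0  0  0  0  0  1  1  1  1  1
 y  0  1  1  1  1  1  2  2  2  2
 y  0  1  1  1  1  1  2  3  3  3
 y  0  1  1  1  1  1  2  3  4  4
 y  0  1  1  1  1  1  2  3  4  5
 y  0  1  1  1  1  1  2  3  4  5
 x  0  1  2  2  2  2  2  3  4  5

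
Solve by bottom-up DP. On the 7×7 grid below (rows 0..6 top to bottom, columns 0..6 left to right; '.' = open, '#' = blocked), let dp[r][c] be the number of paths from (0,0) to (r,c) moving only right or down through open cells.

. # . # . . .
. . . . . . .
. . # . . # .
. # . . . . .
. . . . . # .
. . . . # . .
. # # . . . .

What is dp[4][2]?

1

r\c   0   1   2   3   4   5   6
  0   1   0   0   0   0   0   0
  1   1   1   1   1   1   1   1
  2   1   2   0   1   2   0   1
  3   1   0   0   1   3   3   4
  4   1   1   1   2   5   0   4
  5   1   2   3   5   0   0   4
  6   1   0   0   5   5   5   9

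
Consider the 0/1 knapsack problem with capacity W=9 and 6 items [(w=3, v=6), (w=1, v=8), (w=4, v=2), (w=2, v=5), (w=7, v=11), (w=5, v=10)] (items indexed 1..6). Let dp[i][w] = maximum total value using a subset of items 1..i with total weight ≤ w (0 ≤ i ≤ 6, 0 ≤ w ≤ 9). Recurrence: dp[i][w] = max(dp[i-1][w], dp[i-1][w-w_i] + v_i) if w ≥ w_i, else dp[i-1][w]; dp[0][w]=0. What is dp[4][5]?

i\w   0   1   2   3   4   5   6   7   8   9
  0   0   0   0   0   0   0   0   0   0   0
  1   0   0   0   6   6   6   6   6   6   6
  2   0   8   8   8  14  14  14  14  14  14
  3   0   8   8   8  14  14  14  14  16  16
  4   0   8   8  13  14  14  19  19  19  19
  5   0   8   8  13  14  14  19  19  19  19
  6   0   8   8  13  14  14  19  19  23  24

14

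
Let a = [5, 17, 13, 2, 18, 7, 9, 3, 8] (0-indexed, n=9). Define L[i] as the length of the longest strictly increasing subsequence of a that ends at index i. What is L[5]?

   i    0    1    2    3    4    5    6    7    8
a[i]    5   17   13    2   18    7    9    3    8
L[i]    1    2    2    1    3    2    3    2    3

2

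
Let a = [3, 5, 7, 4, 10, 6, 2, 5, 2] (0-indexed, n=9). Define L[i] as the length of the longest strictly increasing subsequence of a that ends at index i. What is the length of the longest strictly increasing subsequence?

   i    0    1    2    3    4    5    6    7    8
a[i]    3    5    7    4   10    6    2    5    2
L[i]    1    2    3    2    4    3    1    3    1

4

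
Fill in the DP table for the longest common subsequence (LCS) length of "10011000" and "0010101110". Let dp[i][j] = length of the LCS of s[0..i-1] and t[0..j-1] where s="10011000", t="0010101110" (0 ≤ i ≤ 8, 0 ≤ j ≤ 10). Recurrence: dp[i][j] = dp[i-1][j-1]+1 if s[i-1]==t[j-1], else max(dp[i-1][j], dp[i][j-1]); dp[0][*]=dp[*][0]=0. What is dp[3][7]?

   ''  0  0  1  0  1  0  1  1  1  0
''  0  0  0  0  0  0  0  0  0  0  0
 1  0  0  0  1  1  1  1  1  1  1  1
 0  0  1  1  1  2  2  2  2  2  2  2
 0  0  1  2  2  2  2  3  3  3  3  3
 1  0  1  2  3  3  3  3  4  4  4  4
 1  0  1  2  3  3  4  4  4  5  5  5
 0  0  1  2  3  4  4  5  5  5  5  6
 0  0  1  2  3  4  4  5  5  5  5  6
 0  0  1  2  3  4  4  5  5  5  5  6

3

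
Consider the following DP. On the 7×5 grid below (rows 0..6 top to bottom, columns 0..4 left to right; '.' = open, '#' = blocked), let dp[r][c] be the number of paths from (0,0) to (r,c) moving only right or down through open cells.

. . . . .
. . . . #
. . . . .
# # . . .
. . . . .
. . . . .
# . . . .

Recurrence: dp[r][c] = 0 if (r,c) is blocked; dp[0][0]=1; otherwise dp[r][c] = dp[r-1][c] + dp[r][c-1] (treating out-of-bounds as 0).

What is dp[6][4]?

r\c   0   1   2   3   4
  0   1   1   1   1   1
  1   1   2   3   4   0
  2   1   3   6  10  10
  3   0   0   6  16  26
  4   0   0   6  22  48
  5   0   0   6  28  76
  6   0   0   6  34 110

110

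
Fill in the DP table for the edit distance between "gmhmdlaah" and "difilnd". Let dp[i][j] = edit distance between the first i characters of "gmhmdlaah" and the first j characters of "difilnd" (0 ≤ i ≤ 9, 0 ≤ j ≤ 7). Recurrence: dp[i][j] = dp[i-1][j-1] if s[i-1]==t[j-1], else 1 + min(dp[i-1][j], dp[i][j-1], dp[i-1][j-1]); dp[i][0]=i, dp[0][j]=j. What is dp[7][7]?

   ''  d  i  f  i  l  n  d
''  0  1  2  3  4  5  6  7
 g  1  1  2  3  4  5  6  7
 m  2  2  2  3  4  5  6  7
 h  3  3  3  3  4  5  6  7
 m  4  4  4  4  4  5  6  7
 d  5  4  5  5  5  5  6  6
 l  6  5  5  6  6  5  6  7
 a  7  6  6  6  7  6  6  7
 a  8  7  7  7  7  7  7  7
 h  9  8  8  8  8  8  8  8

7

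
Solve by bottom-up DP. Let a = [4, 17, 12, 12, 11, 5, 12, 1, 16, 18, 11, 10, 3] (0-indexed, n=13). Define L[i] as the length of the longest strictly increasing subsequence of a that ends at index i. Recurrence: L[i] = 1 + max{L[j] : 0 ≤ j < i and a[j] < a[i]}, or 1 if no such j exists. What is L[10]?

3

   i    0    1    2    3    4    5    6    7    8    9   10   11   12
a[i]    4   17   12   12   11    5   12    1   16   18   11   10    3
L[i]    1    2    2    2    2    2    3    1    4    5    3    3    2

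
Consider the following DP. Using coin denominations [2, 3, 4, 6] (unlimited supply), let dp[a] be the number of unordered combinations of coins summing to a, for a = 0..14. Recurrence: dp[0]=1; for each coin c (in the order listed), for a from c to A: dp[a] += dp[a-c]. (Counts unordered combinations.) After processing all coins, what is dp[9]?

4

after  coin     0     1     2     3     4     5     6     7     8     9    10    11    12    13    14
          2     1     0     1     0     1     0     1     0     1     0     1     0     1     0     1
          3     1     0     1     1     1     1     2     1     2     2     2     2     3     2     3
          4     1     0     1     1     2     1     3     2     4     3     5     4     7     5     8
          6     1     0     1     1     2     1     4     2     5     4     7     5    11     7    13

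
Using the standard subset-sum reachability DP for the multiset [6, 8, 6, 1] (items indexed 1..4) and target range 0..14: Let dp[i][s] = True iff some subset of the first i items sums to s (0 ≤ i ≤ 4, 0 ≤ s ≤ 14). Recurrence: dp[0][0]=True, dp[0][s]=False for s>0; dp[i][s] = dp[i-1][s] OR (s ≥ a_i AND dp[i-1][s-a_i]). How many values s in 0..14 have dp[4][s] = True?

9

i\s   0   1   2   3   4   5   6   7   8   9  10  11  12  13  14
  0   T   F   F   F   F   F   F   F   F   F   F   F   F   F   F
  1   T   F   F   F   F   F   T   F   F   F   F   F   F   F   F
  2   T   F   F   F   F   F   T   F   T   F   F   F   F   F   T
  3   T   F   F   F   F   F   T   F   T   F   F   F   T   F   T
  4   T   T   F   F   F   F   T   T   T   T   F   F   T   T   T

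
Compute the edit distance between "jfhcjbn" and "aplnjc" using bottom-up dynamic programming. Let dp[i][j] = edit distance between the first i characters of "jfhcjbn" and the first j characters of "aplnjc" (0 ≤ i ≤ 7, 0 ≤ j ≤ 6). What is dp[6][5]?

5

   ''  a  p  l  n  j  c
''  0  1  2  3  4  5  6
 j  1  1  2  3  4  4  5
 f  2  2  2  3  4  5  5
 h  3  3  3  3  4  5  6
 c  4  4  4  4  4  5  5
 j  5  5  5  5  5  4  5
 b  6  6  6  6  6  5  5
 n  7  7  7  7  6  6  6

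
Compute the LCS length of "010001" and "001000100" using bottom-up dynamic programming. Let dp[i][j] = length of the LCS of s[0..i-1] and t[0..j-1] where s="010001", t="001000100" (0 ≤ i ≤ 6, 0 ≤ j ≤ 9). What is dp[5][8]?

   ''  0  0  1  0  0  0  1  0  0
''  0  0  0  0  0  0  0  0  0  0
 0  0  1  1  1  1  1  1  1  1  1
 1  0  1  1  2  2  2  2  2  2  2
 0  0  1  2  2  3  3  3  3  3  3
 0  0  1  2  2  3  4  4  4  4  4
 0  0  1  2  2  3  4  5  5  5  5
 1  0  1  2  3  3  4  5  6  6  6

5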